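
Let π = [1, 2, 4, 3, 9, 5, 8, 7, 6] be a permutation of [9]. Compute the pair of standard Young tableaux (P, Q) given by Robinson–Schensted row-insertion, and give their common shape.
P = [1, 2, 3, 5, 6] / [4, 7] / [8] / [9];  Q = [1, 2, 3, 5, 7] / [4, 6] / [8] / [9];  common shape = (5, 2, 1, 1)

Row-insert the values π_1, π_2, … into P one at a time, bumping the leftmost entry strictly greater than the inserted value down to the next row. The recording tableau Q records, in position (i, j), the step at which that cell was added to P.
  Insert 1 (step 1): P = [1];  Q = [1]
  Insert 2 (step 2): P = [1, 2];  Q = [1, 2]
  Insert 4 (step 3): P = [1, 2, 4];  Q = [1, 2, 3]
  Insert 3 (step 4): P = [1, 2, 3] / [4];  Q = [1, 2, 3] / [4]
  Insert 9 (step 5): P = [1, 2, 3, 9] / [4];  Q = [1, 2, 3, 5] / [4]
  Insert 5 (step 6): P = [1, 2, 3, 5] / [4, 9];  Q = [1, 2, 3, 5] / [4, 6]
  Insert 8 (step 7): P = [1, 2, 3, 5, 8] / [4, 9];  Q = [1, 2, 3, 5, 7] / [4, 6]
  Insert 7 (step 8): P = [1, 2, 3, 5, 7] / [4, 8] / [9];  Q = [1, 2, 3, 5, 7] / [4, 6] / [8]
  Insert 6 (step 9): P = [1, 2, 3, 5, 6] / [4, 7] / [8] / [9];  Q = [1, 2, 3, 5, 7] / [4, 6] / [8] / [9]
Final shape: (5, 2, 1, 1).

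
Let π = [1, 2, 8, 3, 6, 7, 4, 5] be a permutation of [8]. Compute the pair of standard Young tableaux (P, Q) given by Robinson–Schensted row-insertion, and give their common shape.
P = [1, 2, 3, 4, 5] / [6, 7] / [8];  Q = [1, 2, 3, 5, 6] / [4, 8] / [7];  common shape = (5, 2, 1)

Row-insert the values π_1, π_2, … into P one at a time, bumping the leftmost entry strictly greater than the inserted value down to the next row. The recording tableau Q records, in position (i, j), the step at which that cell was added to P.
  Insert 1 (step 1): P = [1];  Q = [1]
  Insert 2 (step 2): P = [1, 2];  Q = [1, 2]
  Insert 8 (step 3): P = [1, 2, 8];  Q = [1, 2, 3]
  Insert 3 (step 4): P = [1, 2, 3] / [8];  Q = [1, 2, 3] / [4]
  Insert 6 (step 5): P = [1, 2, 3, 6] / [8];  Q = [1, 2, 3, 5] / [4]
  Insert 7 (step 6): P = [1, 2, 3, 6, 7] / [8];  Q = [1, 2, 3, 5, 6] / [4]
  Insert 4 (step 7): P = [1, 2, 3, 4, 7] / [6] / [8];  Q = [1, 2, 3, 5, 6] / [4] / [7]
  Insert 5 (step 8): P = [1, 2, 3, 4, 5] / [6, 7] / [8];  Q = [1, 2, 3, 5, 6] / [4, 8] / [7]
Final shape: (5, 2, 1).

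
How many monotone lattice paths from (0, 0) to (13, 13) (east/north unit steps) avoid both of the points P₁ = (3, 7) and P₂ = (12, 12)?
Number of paths = 4511808

Inclusion–exclusion. Total paths: C(26, 13) = 10400600. Through P₁: C(10, 3)·C(16, 10) = 960960. Through P₂: C(24, 12)·C(2, 1) = 5408312. Since P₁ is strictly southwest of P₂, a monotone path through both must visit P₁ then P₂; paths through both = C(10, 3)·C(14, 9)·C(2, 1) = 480480. Avoid both = 10400600 − 960960 − 5408312 + 480480 = 4511808.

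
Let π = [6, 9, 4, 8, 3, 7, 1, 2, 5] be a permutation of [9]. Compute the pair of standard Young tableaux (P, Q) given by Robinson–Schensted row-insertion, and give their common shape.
P = [1, 2, 5] / [3, 7] / [4, 8] / [6, 9];  Q = [1, 2, 9] / [3, 4] / [5, 6] / [7, 8];  common shape = (3, 2, 2, 2)

Row-insert the values π_1, π_2, … into P one at a time, bumping the leftmost entry strictly greater than the inserted value down to the next row. The recording tableau Q records, in position (i, j), the step at which that cell was added to P.
  Insert 6 (step 1): P = [6];  Q = [1]
  Insert 9 (step 2): P = [6, 9];  Q = [1, 2]
  Insert 4 (step 3): P = [4, 9] / [6];  Q = [1, 2] / [3]
  Insert 8 (step 4): P = [4, 8] / [6, 9];  Q = [1, 2] / [3, 4]
  Insert 3 (step 5): P = [3, 8] / [4, 9] / [6];  Q = [1, 2] / [3, 4] / [5]
  Insert 7 (step 6): P = [3, 7] / [4, 8] / [6, 9];  Q = [1, 2] / [3, 4] / [5, 6]
  Insert 1 (step 7): P = [1, 7] / [3, 8] / [4, 9] / [6];  Q = [1, 2] / [3, 4] / [5, 6] / [7]
  Insert 2 (step 8): P = [1, 2] / [3, 7] / [4, 8] / [6, 9];  Q = [1, 2] / [3, 4] / [5, 6] / [7, 8]
  Insert 5 (step 9): P = [1, 2, 5] / [3, 7] / [4, 8] / [6, 9];  Q = [1, 2, 9] / [3, 4] / [5, 6] / [7, 8]
Final shape: (3, 2, 2, 2).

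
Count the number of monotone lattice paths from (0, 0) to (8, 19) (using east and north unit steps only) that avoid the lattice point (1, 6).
Number of paths = 1677435

Total paths from (0, 0) to (8, 19): C(27, 8) = 2220075. Paths through (1, 6): (paths (0, 0) → (1, 6)) × (paths (1, 6) → (8, 19)) = C(7, 1) · C(20, 7) = 7 · 77520 = 542640. Avoidance count = 2220075 − 542640 = 1677435.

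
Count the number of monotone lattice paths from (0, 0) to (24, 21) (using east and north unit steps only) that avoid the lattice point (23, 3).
Number of paths = 3773655700750

Total paths from (0, 0) to (24, 21): C(45, 24) = 3773655750150. Paths through (23, 3): (paths (0, 0) → (23, 3)) × (paths (23, 3) → (24, 21)) = C(26, 23) · C(19, 1) = 2600 · 19 = 49400. Avoidance count = 3773655750150 − 49400 = 3773655700750.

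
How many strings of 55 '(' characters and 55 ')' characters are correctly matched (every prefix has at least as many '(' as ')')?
C_55 = 1759414616608818870992479875972

These balanced parentheses are counted by the Catalan number C_n = (1/(n + 1)) · C(2n, n). For n = 55: C_55 = (1/56) · C(110, 55) = 98527218530093856775578873054432/56 = 1759414616608818870992479875972.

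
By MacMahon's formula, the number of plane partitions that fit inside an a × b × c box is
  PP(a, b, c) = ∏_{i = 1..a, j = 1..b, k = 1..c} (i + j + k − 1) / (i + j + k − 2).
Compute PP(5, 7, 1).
PP(5, 7, 1) = 792

Evaluate the triple product over i = 1..5, j = 1..7, k = 1..1. The factors are (2/1) · (3/2) · (4/3) · (5/4) · (6/5) · (7/6) · (8/7) · (3/2) · … (35 factors total). The numerators and denominators telescope so the product is an integer; carrying out the multiplication exactly gives PP(5, 7, 1) = 792.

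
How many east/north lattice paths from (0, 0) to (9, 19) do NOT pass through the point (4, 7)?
Number of paths = 4864860

Total paths from (0, 0) to (9, 19): C(28, 9) = 6906900. Paths through (4, 7): (paths (0, 0) → (4, 7)) × (paths (4, 7) → (9, 19)) = C(11, 4) · C(17, 5) = 330 · 6188 = 2042040. Avoidance count = 6906900 − 2042040 = 4864860.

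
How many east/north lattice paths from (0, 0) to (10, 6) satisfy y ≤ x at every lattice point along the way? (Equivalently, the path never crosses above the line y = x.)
Number of paths = 3640

By the reflection principle (André's argument), the number of monotone paths to (10, 6) with n ≤ m that never go above y = x is C(16, 10) − C(16, 11) = 8008 − 4368 = 3640.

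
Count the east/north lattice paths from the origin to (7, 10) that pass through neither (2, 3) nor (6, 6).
Number of paths = 8658

Inclusion–exclusion. Total paths: C(17, 7) = 19448. Through P₁: C(5, 2)·C(12, 5) = 7920. Through P₂: C(12, 6)·C(5, 1) = 4620. Since P₁ is strictly southwest of P₂, a monotone path through both must visit P₁ then P₂; paths through both = C(5, 2)·C(7, 4)·C(5, 1) = 1750. Avoid both = 19448 − 7920 − 4620 + 1750 = 8658.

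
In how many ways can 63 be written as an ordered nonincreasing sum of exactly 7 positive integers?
p(63, 7 parts) = 31275

Partitions of n into exactly k parts are in bijection with partitions of n − k into at most k parts (subtract 1 from each part). So p(63, exactly 7) = p(56, parts ≤ 7). Computing via the recurrence p(m, j) = p(m, j−1) + p(m−j, j) gives 31275.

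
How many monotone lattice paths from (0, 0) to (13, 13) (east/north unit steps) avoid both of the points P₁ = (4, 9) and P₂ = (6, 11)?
Number of paths = 9598279

Inclusion–exclusion. Total paths: C(26, 13) = 10400600. Through P₁: C(13, 4)·C(13, 9) = 511225. Through P₂: C(17, 6)·C(9, 7) = 445536. Since P₁ is strictly southwest of P₂, a monotone path through both must visit P₁ then P₂; paths through both = C(13, 4)·C(4, 2)·C(9, 7) = 154440. Avoid both = 10400600 − 511225 − 445536 + 154440 = 9598279.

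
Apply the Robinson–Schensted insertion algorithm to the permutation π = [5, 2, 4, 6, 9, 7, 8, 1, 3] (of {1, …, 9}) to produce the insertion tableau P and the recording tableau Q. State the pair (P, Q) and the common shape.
P = [1, 3, 6, 7, 8] / [2, 4] / [5, 9];  Q = [1, 3, 4, 5, 7] / [2, 6] / [8, 9];  common shape = (5, 2, 2)

Row-insert the values π_1, π_2, … into P one at a time, bumping the leftmost entry strictly greater than the inserted value down to the next row. The recording tableau Q records, in position (i, j), the step at which that cell was added to P.
  Insert 5 (step 1): P = [5];  Q = [1]
  Insert 2 (step 2): P = [2] / [5];  Q = [1] / [2]
  Insert 4 (step 3): P = [2, 4] / [5];  Q = [1, 3] / [2]
  Insert 6 (step 4): P = [2, 4, 6] / [5];  Q = [1, 3, 4] / [2]
  Insert 9 (step 5): P = [2, 4, 6, 9] / [5];  Q = [1, 3, 4, 5] / [2]
  Insert 7 (step 6): P = [2, 4, 6, 7] / [5, 9];  Q = [1, 3, 4, 5] / [2, 6]
  Insert 8 (step 7): P = [2, 4, 6, 7, 8] / [5, 9];  Q = [1, 3, 4, 5, 7] / [2, 6]
  Insert 1 (step 8): P = [1, 4, 6, 7, 8] / [2, 9] / [5];  Q = [1, 3, 4, 5, 7] / [2, 6] / [8]
  Insert 3 (step 9): P = [1, 3, 6, 7, 8] / [2, 4] / [5, 9];  Q = [1, 3, 4, 5, 7] / [2, 6] / [8, 9]
Final shape: (5, 2, 2).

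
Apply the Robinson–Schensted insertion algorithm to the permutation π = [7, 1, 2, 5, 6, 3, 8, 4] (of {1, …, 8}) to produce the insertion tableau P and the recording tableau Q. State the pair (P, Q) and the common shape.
P = [1, 2, 3, 4, 8] / [5, 6] / [7];  Q = [1, 3, 4, 5, 7] / [2, 8] / [6];  common shape = (5, 2, 1)

Row-insert the values π_1, π_2, … into P one at a time, bumping the leftmost entry strictly greater than the inserted value down to the next row. The recording tableau Q records, in position (i, j), the step at which that cell was added to P.
  Insert 7 (step 1): P = [7];  Q = [1]
  Insert 1 (step 2): P = [1] / [7];  Q = [1] / [2]
  Insert 2 (step 3): P = [1, 2] / [7];  Q = [1, 3] / [2]
  Insert 5 (step 4): P = [1, 2, 5] / [7];  Q = [1, 3, 4] / [2]
  Insert 6 (step 5): P = [1, 2, 5, 6] / [7];  Q = [1, 3, 4, 5] / [2]
  Insert 3 (step 6): P = [1, 2, 3, 6] / [5] / [7];  Q = [1, 3, 4, 5] / [2] / [6]
  Insert 8 (step 7): P = [1, 2, 3, 6, 8] / [5] / [7];  Q = [1, 3, 4, 5, 7] / [2] / [6]
  Insert 4 (step 8): P = [1, 2, 3, 4, 8] / [5, 6] / [7];  Q = [1, 3, 4, 5, 7] / [2, 8] / [6]
Final shape: (5, 2, 1).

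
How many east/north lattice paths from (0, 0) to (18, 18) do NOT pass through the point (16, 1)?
Number of paths = 9075132393

Total paths from (0, 0) to (18, 18): C(36, 18) = 9075135300. Paths through (16, 1): (paths (0, 0) → (16, 1)) × (paths (16, 1) → (18, 18)) = C(17, 16) · C(19, 2) = 17 · 171 = 2907. Avoidance count = 9075135300 − 2907 = 9075132393.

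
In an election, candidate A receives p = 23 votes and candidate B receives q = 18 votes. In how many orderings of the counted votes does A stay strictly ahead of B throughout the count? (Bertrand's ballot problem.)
Strict-lead orderings = 24647883000

Total orderings of the 41 votes with 23 for A: C(41, 23) = 202112640600. By the Bertrand ballot formula (Cycle Lemma / reflection principle), the number of orderings in which A is strictly ahead of B throughout is (p − q)/(p + q) · C(p + q, p) = (23 − 18)/(23 + 18) · 202112640600 = 24647883000.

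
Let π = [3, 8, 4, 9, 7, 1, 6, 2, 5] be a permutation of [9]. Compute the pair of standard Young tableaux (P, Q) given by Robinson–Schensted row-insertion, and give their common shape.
P = [1, 2, 5] / [3, 4, 6] / [7, 9] / [8];  Q = [1, 2, 4] / [3, 5, 9] / [6, 7] / [8];  common shape = (3, 3, 2, 1)

Row-insert the values π_1, π_2, … into P one at a time, bumping the leftmost entry strictly greater than the inserted value down to the next row. The recording tableau Q records, in position (i, j), the step at which that cell was added to P.
  Insert 3 (step 1): P = [3];  Q = [1]
  Insert 8 (step 2): P = [3, 8];  Q = [1, 2]
  Insert 4 (step 3): P = [3, 4] / [8];  Q = [1, 2] / [3]
  Insert 9 (step 4): P = [3, 4, 9] / [8];  Q = [1, 2, 4] / [3]
  Insert 7 (step 5): P = [3, 4, 7] / [8, 9];  Q = [1, 2, 4] / [3, 5]
  Insert 1 (step 6): P = [1, 4, 7] / [3, 9] / [8];  Q = [1, 2, 4] / [3, 5] / [6]
  Insert 6 (step 7): P = [1, 4, 6] / [3, 7] / [8, 9];  Q = [1, 2, 4] / [3, 5] / [6, 7]
  Insert 2 (step 8): P = [1, 2, 6] / [3, 4] / [7, 9] / [8];  Q = [1, 2, 4] / [3, 5] / [6, 7] / [8]
  Insert 5 (step 9): P = [1, 2, 5] / [3, 4, 6] / [7, 9] / [8];  Q = [1, 2, 4] / [3, 5, 9] / [6, 7] / [8]
Final shape: (3, 3, 2, 1).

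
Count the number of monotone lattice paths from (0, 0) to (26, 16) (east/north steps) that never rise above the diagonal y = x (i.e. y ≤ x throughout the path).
Number of paths = 67837293986

By the reflection principle (André's argument), the number of monotone paths to (26, 16) with n ≤ m that never go above y = x is C(42, 26) − C(42, 27) = 166509721602 − 98672427616 = 67837293986.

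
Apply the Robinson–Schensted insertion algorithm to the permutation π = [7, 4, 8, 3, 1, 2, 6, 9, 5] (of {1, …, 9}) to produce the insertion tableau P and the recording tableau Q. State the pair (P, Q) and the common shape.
P = [1, 2, 5, 9] / [3, 6] / [4, 8] / [7];  Q = [1, 3, 7, 8] / [2, 6] / [4, 9] / [5];  common shape = (4, 2, 2, 1)

Row-insert the values π_1, π_2, … into P one at a time, bumping the leftmost entry strictly greater than the inserted value down to the next row. The recording tableau Q records, in position (i, j), the step at which that cell was added to P.
  Insert 7 (step 1): P = [7];  Q = [1]
  Insert 4 (step 2): P = [4] / [7];  Q = [1] / [2]
  Insert 8 (step 3): P = [4, 8] / [7];  Q = [1, 3] / [2]
  Insert 3 (step 4): P = [3, 8] / [4] / [7];  Q = [1, 3] / [2] / [4]
  Insert 1 (step 5): P = [1, 8] / [3] / [4] / [7];  Q = [1, 3] / [2] / [4] / [5]
  Insert 2 (step 6): P = [1, 2] / [3, 8] / [4] / [7];  Q = [1, 3] / [2, 6] / [4] / [5]
  Insert 6 (step 7): P = [1, 2, 6] / [3, 8] / [4] / [7];  Q = [1, 3, 7] / [2, 6] / [4] / [5]
  Insert 9 (step 8): P = [1, 2, 6, 9] / [3, 8] / [4] / [7];  Q = [1, 3, 7, 8] / [2, 6] / [4] / [5]
  Insert 5 (step 9): P = [1, 2, 5, 9] / [3, 6] / [4, 8] / [7];  Q = [1, 3, 7, 8] / [2, 6] / [4, 9] / [5]
Final shape: (4, 2, 2, 1).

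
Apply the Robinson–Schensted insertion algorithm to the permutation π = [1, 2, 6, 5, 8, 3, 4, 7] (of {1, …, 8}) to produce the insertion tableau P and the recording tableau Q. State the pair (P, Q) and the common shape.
P = [1, 2, 3, 4, 7] / [5, 8] / [6];  Q = [1, 2, 3, 5, 8] / [4, 7] / [6];  common shape = (5, 2, 1)

Row-insert the values π_1, π_2, … into P one at a time, bumping the leftmost entry strictly greater than the inserted value down to the next row. The recording tableau Q records, in position (i, j), the step at which that cell was added to P.
  Insert 1 (step 1): P = [1];  Q = [1]
  Insert 2 (step 2): P = [1, 2];  Q = [1, 2]
  Insert 6 (step 3): P = [1, 2, 6];  Q = [1, 2, 3]
  Insert 5 (step 4): P = [1, 2, 5] / [6];  Q = [1, 2, 3] / [4]
  Insert 8 (step 5): P = [1, 2, 5, 8] / [6];  Q = [1, 2, 3, 5] / [4]
  Insert 3 (step 6): P = [1, 2, 3, 8] / [5] / [6];  Q = [1, 2, 3, 5] / [4] / [6]
  Insert 4 (step 7): P = [1, 2, 3, 4] / [5, 8] / [6];  Q = [1, 2, 3, 5] / [4, 7] / [6]
  Insert 7 (step 8): P = [1, 2, 3, 4, 7] / [5, 8] / [6];  Q = [1, 2, 3, 5, 8] / [4, 7] / [6]
Final shape: (5, 2, 1).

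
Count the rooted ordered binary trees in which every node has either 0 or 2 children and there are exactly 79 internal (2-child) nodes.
C_79 = 289450081175264899454283846029490767264392230

These full binary trees are counted by the Catalan number C_n = (1/(n + 1)) · C(2n, n). For n = 79: C_79 = (1/80) · C(158, 79) = 23156006494021191956342707682359261381151378400/80 = 289450081175264899454283846029490767264392230.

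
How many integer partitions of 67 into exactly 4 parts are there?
p(67, 4 parts) = 2178

Partitions of n into exactly k parts are in bijection with partitions of n − k into at most k parts (subtract 1 from each part). So p(67, exactly 4) = p(63, parts ≤ 4). Computing via the recurrence p(m, j) = p(m, j−1) + p(m−j, j) gives 2178.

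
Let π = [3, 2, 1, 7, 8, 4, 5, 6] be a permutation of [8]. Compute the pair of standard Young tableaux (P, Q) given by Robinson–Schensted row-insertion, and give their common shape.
P = [1, 4, 5, 6] / [2, 7, 8] / [3];  Q = [1, 4, 5, 8] / [2, 6, 7] / [3];  common shape = (4, 3, 1)

Row-insert the values π_1, π_2, … into P one at a time, bumping the leftmost entry strictly greater than the inserted value down to the next row. The recording tableau Q records, in position (i, j), the step at which that cell was added to P.
  Insert 3 (step 1): P = [3];  Q = [1]
  Insert 2 (step 2): P = [2] / [3];  Q = [1] / [2]
  Insert 1 (step 3): P = [1] / [2] / [3];  Q = [1] / [2] / [3]
  Insert 7 (step 4): P = [1, 7] / [2] / [3];  Q = [1, 4] / [2] / [3]
  Insert 8 (step 5): P = [1, 7, 8] / [2] / [3];  Q = [1, 4, 5] / [2] / [3]
  Insert 4 (step 6): P = [1, 4, 8] / [2, 7] / [3];  Q = [1, 4, 5] / [2, 6] / [3]
  Insert 5 (step 7): P = [1, 4, 5] / [2, 7, 8] / [3];  Q = [1, 4, 5] / [2, 6, 7] / [3]
  Insert 6 (step 8): P = [1, 4, 5, 6] / [2, 7, 8] / [3];  Q = [1, 4, 5, 8] / [2, 6, 7] / [3]
Final shape: (4, 3, 1).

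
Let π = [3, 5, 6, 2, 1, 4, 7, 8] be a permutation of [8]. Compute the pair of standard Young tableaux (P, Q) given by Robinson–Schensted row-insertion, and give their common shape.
P = [1, 4, 6, 7, 8] / [2, 5] / [3];  Q = [1, 2, 3, 7, 8] / [4, 6] / [5];  common shape = (5, 2, 1)

Row-insert the values π_1, π_2, … into P one at a time, bumping the leftmost entry strictly greater than the inserted value down to the next row. The recording tableau Q records, in position (i, j), the step at which that cell was added to P.
  Insert 3 (step 1): P = [3];  Q = [1]
  Insert 5 (step 2): P = [3, 5];  Q = [1, 2]
  Insert 6 (step 3): P = [3, 5, 6];  Q = [1, 2, 3]
  Insert 2 (step 4): P = [2, 5, 6] / [3];  Q = [1, 2, 3] / [4]
  Insert 1 (step 5): P = [1, 5, 6] / [2] / [3];  Q = [1, 2, 3] / [4] / [5]
  Insert 4 (step 6): P = [1, 4, 6] / [2, 5] / [3];  Q = [1, 2, 3] / [4, 6] / [5]
  Insert 7 (step 7): P = [1, 4, 6, 7] / [2, 5] / [3];  Q = [1, 2, 3, 7] / [4, 6] / [5]
  Insert 8 (step 8): P = [1, 4, 6, 7, 8] / [2, 5] / [3];  Q = [1, 2, 3, 7, 8] / [4, 6] / [5]
Final shape: (5, 2, 1).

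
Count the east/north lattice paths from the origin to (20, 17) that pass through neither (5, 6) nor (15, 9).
Number of paths = 10823179026

Inclusion–exclusion. Total paths: C(37, 20) = 15905368710. Through P₁: C(11, 5)·C(26, 15) = 3569485920. Through P₂: C(24, 15)·C(13, 5) = 1682757648. Since P₁ is strictly southwest of P₂, a monotone path through both must visit P₁ then P₂; paths through both = C(11, 5)·C(13, 10)·C(13, 5) = 170053884. Avoid both = 15905368710 − 3569485920 − 1682757648 + 170053884 = 10823179026.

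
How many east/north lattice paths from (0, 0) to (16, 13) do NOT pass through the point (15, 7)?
Number of paths = 66670107

Total paths from (0, 0) to (16, 13): C(29, 16) = 67863915. Paths through (15, 7): (paths (0, 0) → (15, 7)) × (paths (15, 7) → (16, 13)) = C(22, 15) · C(7, 1) = 170544 · 7 = 1193808. Avoidance count = 67863915 − 1193808 = 66670107.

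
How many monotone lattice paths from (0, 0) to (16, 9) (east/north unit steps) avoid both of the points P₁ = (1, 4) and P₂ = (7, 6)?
Number of paths = 1618735

Inclusion–exclusion. Total paths: C(25, 16) = 2042975. Through P₁: C(5, 1)·C(20, 15) = 77520. Through P₂: C(13, 7)·C(12, 9) = 377520. Since P₁ is strictly southwest of P₂, a monotone path through both must visit P₁ then P₂; paths through both = C(5, 1)·C(8, 6)·C(12, 9) = 30800. Avoid both = 2042975 − 77520 − 377520 + 30800 = 1618735.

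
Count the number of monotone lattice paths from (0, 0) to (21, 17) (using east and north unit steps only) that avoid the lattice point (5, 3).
Number of paths = 20637473580

Total paths from (0, 0) to (21, 17): C(38, 21) = 28781143380. Paths through (5, 3): (paths (0, 0) → (5, 3)) × (paths (5, 3) → (21, 17)) = C(8, 5) · C(30, 16) = 56 · 145422675 = 8143669800. Avoidance count = 28781143380 − 8143669800 = 20637473580.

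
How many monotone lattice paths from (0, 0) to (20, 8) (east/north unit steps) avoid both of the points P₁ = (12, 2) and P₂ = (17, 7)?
Number of paths = 1542144

Inclusion–exclusion. Total paths: C(28, 20) = 3108105. Through P₁: C(14, 12)·C(14, 8) = 273273. Through P₂: C(24, 17)·C(4, 3) = 1384416. Since P₁ is strictly southwest of P₂, a monotone path through both must visit P₁ then P₂; paths through both = C(14, 12)·C(10, 5)·C(4, 3) = 91728. Avoid both = 3108105 − 273273 − 1384416 + 91728 = 1542144.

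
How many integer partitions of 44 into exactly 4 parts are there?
p(44, 4 parts) = 632

Partitions of n into exactly k parts are in bijection with partitions of n − k into at most k parts (subtract 1 from each part). So p(44, exactly 4) = p(40, parts ≤ 4). Computing via the recurrence p(m, j) = p(m, j−1) + p(m−j, j) gives 632.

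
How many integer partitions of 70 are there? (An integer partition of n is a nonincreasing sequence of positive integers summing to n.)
p(70) = 4087968

Compute p(n) via the recurrence p(n, m) = p(n, m−1) + p(n−m, m), where p(n, m) counts partitions of n with all parts ≤ m and p(n) = p(n, n). The base cases are p(0, m) = 1 and p(n, 0) = 0 for n > 0. Filling the table yields p(70) = 4087968. (Euler's pentagonal recurrence is an alternative.)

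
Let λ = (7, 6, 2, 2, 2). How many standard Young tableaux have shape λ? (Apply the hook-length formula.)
# SYT of shape (7, 6, 2, 2, 2) = 12345060

Hook-length formula: f^λ = n! / Π hook(c), product over all cells c of the Young diagram. For λ = (7, 6, 2, 2, 2), n = 19 boxes. Hook lengths by row (left-to-right, top-to-bottom): [11, 10, 6, 5, 4, 3, 1]; [9, 8, 4, 3, 2, 1]; [4, 3]; [3, 2]; [2, 1]. Product of hooks = 9853747200. So f^λ = 19! / 9853747200 = 121645100408832000 / 9853747200 = 12345060.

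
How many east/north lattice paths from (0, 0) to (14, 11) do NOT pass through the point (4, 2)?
Number of paths = 3071730

Total paths from (0, 0) to (14, 11): C(25, 14) = 4457400. Paths through (4, 2): (paths (0, 0) → (4, 2)) × (paths (4, 2) → (14, 11)) = C(6, 4) · C(19, 10) = 15 · 92378 = 1385670. Avoidance count = 4457400 − 1385670 = 3071730.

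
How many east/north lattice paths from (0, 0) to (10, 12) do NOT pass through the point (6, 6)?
Number of paths = 452606

Total paths from (0, 0) to (10, 12): C(22, 10) = 646646. Paths through (6, 6): (paths (0, 0) → (6, 6)) × (paths (6, 6) → (10, 12)) = C(12, 6) · C(10, 4) = 924 · 210 = 194040. Avoidance count = 646646 − 194040 = 452606.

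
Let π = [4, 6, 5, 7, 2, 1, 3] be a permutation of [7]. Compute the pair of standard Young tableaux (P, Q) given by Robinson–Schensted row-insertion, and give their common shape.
P = [1, 3, 7] / [2, 5] / [4] / [6];  Q = [1, 2, 4] / [3, 7] / [5] / [6];  common shape = (3, 2, 1, 1)

Row-insert the values π_1, π_2, … into P one at a time, bumping the leftmost entry strictly greater than the inserted value down to the next row. The recording tableau Q records, in position (i, j), the step at which that cell was added to P.
  Insert 4 (step 1): P = [4];  Q = [1]
  Insert 6 (step 2): P = [4, 6];  Q = [1, 2]
  Insert 5 (step 3): P = [4, 5] / [6];  Q = [1, 2] / [3]
  Insert 7 (step 4): P = [4, 5, 7] / [6];  Q = [1, 2, 4] / [3]
  Insert 2 (step 5): P = [2, 5, 7] / [4] / [6];  Q = [1, 2, 4] / [3] / [5]
  Insert 1 (step 6): P = [1, 5, 7] / [2] / [4] / [6];  Q = [1, 2, 4] / [3] / [5] / [6]
  Insert 3 (step 7): P = [1, 3, 7] / [2, 5] / [4] / [6];  Q = [1, 2, 4] / [3, 7] / [5] / [6]
Final shape: (3, 2, 1, 1).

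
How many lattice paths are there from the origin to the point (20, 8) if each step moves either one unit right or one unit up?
Number of paths = 3108105

A monotone lattice path from (0, 0) to (20, 8) consists of 20 east steps and 8 north steps in some order, so it is determined by which 20 of the 28 steps are east. The count is C(28, 20) = 3108105.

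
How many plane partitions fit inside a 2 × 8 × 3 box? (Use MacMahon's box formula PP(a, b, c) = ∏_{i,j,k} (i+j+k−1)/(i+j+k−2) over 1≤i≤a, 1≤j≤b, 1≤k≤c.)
PP(2, 8, 3) = 9075

Evaluate the triple product over i = 1..2, j = 1..8, k = 1..3. The factors are (2/1) · (3/2) · (4/3) · (3/2) · (4/3) · (5/4) · (4/3) · (5/4) · … (48 factors total). The numerators and denominators telescope so the product is an integer; carrying out the multiplication exactly gives PP(2, 8, 3) = 9075.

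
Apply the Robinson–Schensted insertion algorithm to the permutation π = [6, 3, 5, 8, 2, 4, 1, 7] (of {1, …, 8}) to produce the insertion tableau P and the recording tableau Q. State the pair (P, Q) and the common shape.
P = [1, 4, 7] / [2, 5, 8] / [3] / [6];  Q = [1, 3, 4] / [2, 6, 8] / [5] / [7];  common shape = (3, 3, 1, 1)

Row-insert the values π_1, π_2, … into P one at a time, bumping the leftmost entry strictly greater than the inserted value down to the next row. The recording tableau Q records, in position (i, j), the step at which that cell was added to P.
  Insert 6 (step 1): P = [6];  Q = [1]
  Insert 3 (step 2): P = [3] / [6];  Q = [1] / [2]
  Insert 5 (step 3): P = [3, 5] / [6];  Q = [1, 3] / [2]
  Insert 8 (step 4): P = [3, 5, 8] / [6];  Q = [1, 3, 4] / [2]
  Insert 2 (step 5): P = [2, 5, 8] / [3] / [6];  Q = [1, 3, 4] / [2] / [5]
  Insert 4 (step 6): P = [2, 4, 8] / [3, 5] / [6];  Q = [1, 3, 4] / [2, 6] / [5]
  Insert 1 (step 7): P = [1, 4, 8] / [2, 5] / [3] / [6];  Q = [1, 3, 4] / [2, 6] / [5] / [7]
  Insert 7 (step 8): P = [1, 4, 7] / [2, 5, 8] / [3] / [6];  Q = [1, 3, 4] / [2, 6, 8] / [5] / [7]
Final shape: (3, 3, 1, 1).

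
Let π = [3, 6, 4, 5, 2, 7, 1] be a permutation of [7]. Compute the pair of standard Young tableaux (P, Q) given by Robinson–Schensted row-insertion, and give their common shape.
P = [1, 4, 5, 7] / [2] / [3] / [6];  Q = [1, 2, 4, 6] / [3] / [5] / [7];  common shape = (4, 1, 1, 1)

Row-insert the values π_1, π_2, … into P one at a time, bumping the leftmost entry strictly greater than the inserted value down to the next row. The recording tableau Q records, in position (i, j), the step at which that cell was added to P.
  Insert 3 (step 1): P = [3];  Q = [1]
  Insert 6 (step 2): P = [3, 6];  Q = [1, 2]
  Insert 4 (step 3): P = [3, 4] / [6];  Q = [1, 2] / [3]
  Insert 5 (step 4): P = [3, 4, 5] / [6];  Q = [1, 2, 4] / [3]
  Insert 2 (step 5): P = [2, 4, 5] / [3] / [6];  Q = [1, 2, 4] / [3] / [5]
  Insert 7 (step 6): P = [2, 4, 5, 7] / [3] / [6];  Q = [1, 2, 4, 6] / [3] / [5]
  Insert 1 (step 7): P = [1, 4, 5, 7] / [2] / [3] / [6];  Q = [1, 2, 4, 6] / [3] / [5] / [7]
Final shape: (4, 1, 1, 1).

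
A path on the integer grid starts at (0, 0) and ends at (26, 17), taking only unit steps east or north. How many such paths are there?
Number of paths = 421171648758

A monotone lattice path from (0, 0) to (26, 17) consists of 26 east steps and 17 north steps in some order, so it is determined by which 26 of the 43 steps are east. The count is C(43, 26) = 421171648758.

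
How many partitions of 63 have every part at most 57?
p(63, parts ≤ 57) = 1505480

Use the recurrence p(n, m) = p(n, m−1) + p(n−m, m): either the largest part is < m (count p(n, m−1)) or the largest part is exactly m (remove one copy of m, count p(n−m, m)). With p(0, ·) = 1 this gives p(63, parts ≤ 57) = 1505480. (By conjugating Young diagrams, this also counts partitions of 63 into at most 57 parts.)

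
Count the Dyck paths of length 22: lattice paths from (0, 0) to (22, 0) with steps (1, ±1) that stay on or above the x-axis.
C_11 = 58786

These Dyck paths are counted by the Catalan number C_n = (1/(n + 1)) · C(2n, n). For n = 11: C_11 = (1/12) · C(22, 11) = 705432/12 = 58786.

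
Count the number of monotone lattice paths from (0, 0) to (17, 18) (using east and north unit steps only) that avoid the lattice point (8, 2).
Number of paths = 4445633775

Total paths from (0, 0) to (17, 18): C(35, 17) = 4537567650. Paths through (8, 2): (paths (0, 0) → (8, 2)) × (paths (8, 2) → (17, 18)) = C(10, 8) · C(25, 9) = 45 · 2042975 = 91933875. Avoidance count = 4537567650 − 91933875 = 4445633775.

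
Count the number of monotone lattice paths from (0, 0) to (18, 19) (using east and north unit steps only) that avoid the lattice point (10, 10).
Number of paths = 13181213540

Total paths from (0, 0) to (18, 19): C(37, 18) = 17672631900. Paths through (10, 10): (paths (0, 0) → (10, 10)) × (paths (10, 10) → (18, 19)) = C(20, 10) · C(17, 8) = 184756 · 24310 = 4491418360. Avoidance count = 17672631900 − 4491418360 = 13181213540.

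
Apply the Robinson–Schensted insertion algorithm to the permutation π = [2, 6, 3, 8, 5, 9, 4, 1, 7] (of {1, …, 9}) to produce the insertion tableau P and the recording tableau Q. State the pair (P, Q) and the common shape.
P = [1, 3, 4, 7] / [2, 8, 9] / [5] / [6];  Q = [1, 2, 4, 6] / [3, 5, 9] / [7] / [8];  common shape = (4, 3, 1, 1)

Row-insert the values π_1, π_2, … into P one at a time, bumping the leftmost entry strictly greater than the inserted value down to the next row. The recording tableau Q records, in position (i, j), the step at which that cell was added to P.
  Insert 2 (step 1): P = [2];  Q = [1]
  Insert 6 (step 2): P = [2, 6];  Q = [1, 2]
  Insert 3 (step 3): P = [2, 3] / [6];  Q = [1, 2] / [3]
  Insert 8 (step 4): P = [2, 3, 8] / [6];  Q = [1, 2, 4] / [3]
  Insert 5 (step 5): P = [2, 3, 5] / [6, 8];  Q = [1, 2, 4] / [3, 5]
  Insert 9 (step 6): P = [2, 3, 5, 9] / [6, 8];  Q = [1, 2, 4, 6] / [3, 5]
  Insert 4 (step 7): P = [2, 3, 4, 9] / [5, 8] / [6];  Q = [1, 2, 4, 6] / [3, 5] / [7]
  Insert 1 (step 8): P = [1, 3, 4, 9] / [2, 8] / [5] / [6];  Q = [1, 2, 4, 6] / [3, 5] / [7] / [8]
  Insert 7 (step 9): P = [1, 3, 4, 7] / [2, 8, 9] / [5] / [6];  Q = [1, 2, 4, 6] / [3, 5, 9] / [7] / [8]
Final shape: (4, 3, 1, 1).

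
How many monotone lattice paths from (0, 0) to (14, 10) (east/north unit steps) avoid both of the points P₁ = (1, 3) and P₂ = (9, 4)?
Number of paths = 1337478

Inclusion–exclusion. Total paths: C(24, 14) = 1961256. Through P₁: C(4, 1)·C(20, 13) = 310080. Through P₂: C(13, 9)·C(11, 5) = 330330. Since P₁ is strictly southwest of P₂, a monotone path through both must visit P₁ then P₂; paths through both = C(4, 1)·C(9, 8)·C(11, 5) = 16632. Avoid both = 1961256 − 310080 − 330330 + 16632 = 1337478.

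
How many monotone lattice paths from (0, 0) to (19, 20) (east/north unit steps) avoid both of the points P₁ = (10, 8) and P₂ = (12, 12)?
Number of paths = 42883972560

Inclusion–exclusion. Total paths: C(39, 19) = 68923264410. Through P₁: C(18, 10)·C(21, 9) = 12861788940. Through P₂: C(24, 12)·C(15, 7) = 17401243860. Since P₁ is strictly southwest of P₂, a monotone path through both must visit P₁ then P₂; paths through both = C(18, 10)·C(6, 2)·C(15, 7) = 4223740950. Avoid both = 68923264410 − 12861788940 − 17401243860 + 4223740950 = 42883972560.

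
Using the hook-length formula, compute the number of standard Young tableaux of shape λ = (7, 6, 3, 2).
# SYT of shape (7, 6, 3, 2) = 4200768

Hook-length formula: f^λ = n! / Π hook(c), product over all cells c of the Young diagram. For λ = (7, 6, 3, 2), n = 18 boxes. Hook lengths by row (left-to-right, top-to-bottom): [10, 9, 7, 5, 4, 3, 1]; [8, 7, 5, 3, 2, 1]; [4, 3, 1]; [2, 1]. Product of hooks = 1524096000. So f^λ = 18! / 1524096000 = 6402373705728000 / 1524096000 = 4200768.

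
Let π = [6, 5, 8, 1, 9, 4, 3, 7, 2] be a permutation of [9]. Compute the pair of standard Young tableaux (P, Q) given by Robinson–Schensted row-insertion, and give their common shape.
P = [1, 2, 7] / [3, 8, 9] / [4] / [5] / [6];  Q = [1, 3, 5] / [2, 6, 8] / [4] / [7] / [9];  common shape = (3, 3, 1, 1, 1)

Row-insert the values π_1, π_2, … into P one at a time, bumping the leftmost entry strictly greater than the inserted value down to the next row. The recording tableau Q records, in position (i, j), the step at which that cell was added to P.
  Insert 6 (step 1): P = [6];  Q = [1]
  Insert 5 (step 2): P = [5] / [6];  Q = [1] / [2]
  Insert 8 (step 3): P = [5, 8] / [6];  Q = [1, 3] / [2]
  Insert 1 (step 4): P = [1, 8] / [5] / [6];  Q = [1, 3] / [2] / [4]
  Insert 9 (step 5): P = [1, 8, 9] / [5] / [6];  Q = [1, 3, 5] / [2] / [4]
  Insert 4 (step 6): P = [1, 4, 9] / [5, 8] / [6];  Q = [1, 3, 5] / [2, 6] / [4]
  Insert 3 (step 7): P = [1, 3, 9] / [4, 8] / [5] / [6];  Q = [1, 3, 5] / [2, 6] / [4] / [7]
  Insert 7 (step 8): P = [1, 3, 7] / [4, 8, 9] / [5] / [6];  Q = [1, 3, 5] / [2, 6, 8] / [4] / [7]
  Insert 2 (step 9): P = [1, 2, 7] / [3, 8, 9] / [4] / [5] / [6];  Q = [1, 3, 5] / [2, 6, 8] / [4] / [7] / [9]
Final shape: (3, 3, 1, 1, 1).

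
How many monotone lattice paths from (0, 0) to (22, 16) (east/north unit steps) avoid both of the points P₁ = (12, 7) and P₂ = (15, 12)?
Number of paths = 12779728206

Inclusion–exclusion. Total paths: C(38, 22) = 22239974430. Through P₁: C(19, 12)·C(19, 10) = 4654742664. Through P₂: C(27, 15)·C(11, 7) = 5736673800. Since P₁ is strictly southwest of P₂, a monotone path through both must visit P₁ then P₂; paths through both = C(19, 12)·C(8, 3)·C(11, 7) = 931170240. Avoid both = 22239974430 − 4654742664 − 5736673800 + 931170240 = 12779728206.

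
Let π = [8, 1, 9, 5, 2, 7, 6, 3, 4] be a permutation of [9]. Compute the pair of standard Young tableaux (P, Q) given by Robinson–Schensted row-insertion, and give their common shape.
P = [1, 2, 3, 4] / [5, 6] / [7, 9] / [8];  Q = [1, 3, 6, 9] / [2, 4] / [5, 7] / [8];  common shape = (4, 2, 2, 1)

Row-insert the values π_1, π_2, … into P one at a time, bumping the leftmost entry strictly greater than the inserted value down to the next row. The recording tableau Q records, in position (i, j), the step at which that cell was added to P.
  Insert 8 (step 1): P = [8];  Q = [1]
  Insert 1 (step 2): P = [1] / [8];  Q = [1] / [2]
  Insert 9 (step 3): P = [1, 9] / [8];  Q = [1, 3] / [2]
  Insert 5 (step 4): P = [1, 5] / [8, 9];  Q = [1, 3] / [2, 4]
  Insert 2 (step 5): P = [1, 2] / [5, 9] / [8];  Q = [1, 3] / [2, 4] / [5]
  Insert 7 (step 6): P = [1, 2, 7] / [5, 9] / [8];  Q = [1, 3, 6] / [2, 4] / [5]
  Insert 6 (step 7): P = [1, 2, 6] / [5, 7] / [8, 9];  Q = [1, 3, 6] / [2, 4] / [5, 7]
  Insert 3 (step 8): P = [1, 2, 3] / [5, 6] / [7, 9] / [8];  Q = [1, 3, 6] / [2, 4] / [5, 7] / [8]
  Insert 4 (step 9): P = [1, 2, 3, 4] / [5, 6] / [7, 9] / [8];  Q = [1, 3, 6, 9] / [2, 4] / [5, 7] / [8]
Final shape: (4, 2, 2, 1).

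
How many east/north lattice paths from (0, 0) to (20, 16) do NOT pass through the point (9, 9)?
Number of paths = 5760589230

Total paths from (0, 0) to (20, 16): C(36, 20) = 7307872110. Paths through (9, 9): (paths (0, 0) → (9, 9)) × (paths (9, 9) → (20, 16)) = C(18, 9) · C(18, 11) = 48620 · 31824 = 1547282880. Avoidance count = 7307872110 − 1547282880 = 5760589230.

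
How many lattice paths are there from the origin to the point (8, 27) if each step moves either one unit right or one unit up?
Number of paths = 23535820

A monotone lattice path from (0, 0) to (8, 27) consists of 8 east steps and 27 north steps in some order, so it is determined by which 8 of the 35 steps are east. The count is C(35, 8) = 23535820.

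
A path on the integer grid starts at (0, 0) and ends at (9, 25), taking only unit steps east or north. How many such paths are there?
Number of paths = 52451256

A monotone lattice path from (0, 0) to (9, 25) consists of 9 east steps and 25 north steps in some order, so it is determined by which 9 of the 34 steps are east. The count is C(34, 9) = 52451256.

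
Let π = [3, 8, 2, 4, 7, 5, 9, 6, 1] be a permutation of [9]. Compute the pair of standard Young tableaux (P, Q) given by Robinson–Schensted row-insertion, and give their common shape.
P = [1, 4, 5, 6] / [2, 7, 9] / [3] / [8];  Q = [1, 2, 5, 7] / [3, 4, 8] / [6] / [9];  common shape = (4, 3, 1, 1)

Row-insert the values π_1, π_2, … into P one at a time, bumping the leftmost entry strictly greater than the inserted value down to the next row. The recording tableau Q records, in position (i, j), the step at which that cell was added to P.
  Insert 3 (step 1): P = [3];  Q = [1]
  Insert 8 (step 2): P = [3, 8];  Q = [1, 2]
  Insert 2 (step 3): P = [2, 8] / [3];  Q = [1, 2] / [3]
  Insert 4 (step 4): P = [2, 4] / [3, 8];  Q = [1, 2] / [3, 4]
  Insert 7 (step 5): P = [2, 4, 7] / [3, 8];  Q = [1, 2, 5] / [3, 4]
  Insert 5 (step 6): P = [2, 4, 5] / [3, 7] / [8];  Q = [1, 2, 5] / [3, 4] / [6]
  Insert 9 (step 7): P = [2, 4, 5, 9] / [3, 7] / [8];  Q = [1, 2, 5, 7] / [3, 4] / [6]
  Insert 6 (step 8): P = [2, 4, 5, 6] / [3, 7, 9] / [8];  Q = [1, 2, 5, 7] / [3, 4, 8] / [6]
  Insert 1 (step 9): P = [1, 4, 5, 6] / [2, 7, 9] / [3] / [8];  Q = [1, 2, 5, 7] / [3, 4, 8] / [6] / [9]
Final shape: (4, 3, 1, 1).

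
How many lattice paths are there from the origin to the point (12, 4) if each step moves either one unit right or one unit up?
Number of paths = 1820

A monotone lattice path from (0, 0) to (12, 4) consists of 12 east steps and 4 north steps in some order, so it is determined by which 12 of the 16 steps are east. The count is C(16, 12) = 1820.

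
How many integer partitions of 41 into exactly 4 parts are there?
p(41, 4 parts) = 511

Partitions of n into exactly k parts are in bijection with partitions of n − k into at most k parts (subtract 1 from each part). So p(41, exactly 4) = p(37, parts ≤ 4). Computing via the recurrence p(m, j) = p(m, j−1) + p(m−j, j) gives 511.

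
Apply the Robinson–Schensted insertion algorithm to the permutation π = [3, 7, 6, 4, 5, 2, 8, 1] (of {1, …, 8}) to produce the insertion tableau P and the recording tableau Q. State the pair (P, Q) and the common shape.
P = [1, 4, 5, 8] / [2] / [3] / [6] / [7];  Q = [1, 2, 5, 7] / [3] / [4] / [6] / [8];  common shape = (4, 1, 1, 1, 1)

Row-insert the values π_1, π_2, … into P one at a time, bumping the leftmost entry strictly greater than the inserted value down to the next row. The recording tableau Q records, in position (i, j), the step at which that cell was added to P.
  Insert 3 (step 1): P = [3];  Q = [1]
  Insert 7 (step 2): P = [3, 7];  Q = [1, 2]
  Insert 6 (step 3): P = [3, 6] / [7];  Q = [1, 2] / [3]
  Insert 4 (step 4): P = [3, 4] / [6] / [7];  Q = [1, 2] / [3] / [4]
  Insert 5 (step 5): P = [3, 4, 5] / [6] / [7];  Q = [1, 2, 5] / [3] / [4]
  Insert 2 (step 6): P = [2, 4, 5] / [3] / [6] / [7];  Q = [1, 2, 5] / [3] / [4] / [6]
  Insert 8 (step 7): P = [2, 4, 5, 8] / [3] / [6] / [7];  Q = [1, 2, 5, 7] / [3] / [4] / [6]
  Insert 1 (step 8): P = [1, 4, 5, 8] / [2] / [3] / [6] / [7];  Q = [1, 2, 5, 7] / [3] / [4] / [6] / [8]
Final shape: (4, 1, 1, 1, 1).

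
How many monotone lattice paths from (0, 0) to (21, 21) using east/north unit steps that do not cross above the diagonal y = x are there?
C_21 = 24466267020

These NE paths below the diagonal are counted by the Catalan number C_n = (1/(n + 1)) · C(2n, n). For n = 21: C_21 = (1/22) · C(42, 21) = 538257874440/22 = 24466267020.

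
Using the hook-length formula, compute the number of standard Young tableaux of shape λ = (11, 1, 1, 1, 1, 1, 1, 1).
# SYT of shape (11, 1, 1, 1, 1, 1, 1, 1) = 19448

Hook-length formula: f^λ = n! / Π hook(c), product over all cells c of the Young diagram. For λ = (11, 1, 1, 1, 1, 1, 1, 1), n = 18 boxes. Hook lengths by row (left-to-right, top-to-bottom): [18, 10, 9, 8, 7, 6, 5, 4, 3, 2, 1]; [7]; [6]; [5]; [4]; [3]; [2]; [1]. Product of hooks = 329204736000. So f^λ = 18! / 329204736000 = 6402373705728000 / 329204736000 = 19448.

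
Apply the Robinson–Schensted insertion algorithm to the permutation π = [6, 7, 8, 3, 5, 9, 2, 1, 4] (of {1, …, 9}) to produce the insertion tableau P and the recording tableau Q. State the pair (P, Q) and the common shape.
P = [1, 4, 8, 9] / [2, 5] / [3, 7] / [6];  Q = [1, 2, 3, 6] / [4, 5] / [7, 9] / [8];  common shape = (4, 2, 2, 1)

Row-insert the values π_1, π_2, … into P one at a time, bumping the leftmost entry strictly greater than the inserted value down to the next row. The recording tableau Q records, in position (i, j), the step at which that cell was added to P.
  Insert 6 (step 1): P = [6];  Q = [1]
  Insert 7 (step 2): P = [6, 7];  Q = [1, 2]
  Insert 8 (step 3): P = [6, 7, 8];  Q = [1, 2, 3]
  Insert 3 (step 4): P = [3, 7, 8] / [6];  Q = [1, 2, 3] / [4]
  Insert 5 (step 5): P = [3, 5, 8] / [6, 7];  Q = [1, 2, 3] / [4, 5]
  Insert 9 (step 6): P = [3, 5, 8, 9] / [6, 7];  Q = [1, 2, 3, 6] / [4, 5]
  Insert 2 (step 7): P = [2, 5, 8, 9] / [3, 7] / [6];  Q = [1, 2, 3, 6] / [4, 5] / [7]
  Insert 1 (step 8): P = [1, 5, 8, 9] / [2, 7] / [3] / [6];  Q = [1, 2, 3, 6] / [4, 5] / [7] / [8]
  Insert 4 (step 9): P = [1, 4, 8, 9] / [2, 5] / [3, 7] / [6];  Q = [1, 2, 3, 6] / [4, 5] / [7, 9] / [8]
Final shape: (4, 2, 2, 1).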